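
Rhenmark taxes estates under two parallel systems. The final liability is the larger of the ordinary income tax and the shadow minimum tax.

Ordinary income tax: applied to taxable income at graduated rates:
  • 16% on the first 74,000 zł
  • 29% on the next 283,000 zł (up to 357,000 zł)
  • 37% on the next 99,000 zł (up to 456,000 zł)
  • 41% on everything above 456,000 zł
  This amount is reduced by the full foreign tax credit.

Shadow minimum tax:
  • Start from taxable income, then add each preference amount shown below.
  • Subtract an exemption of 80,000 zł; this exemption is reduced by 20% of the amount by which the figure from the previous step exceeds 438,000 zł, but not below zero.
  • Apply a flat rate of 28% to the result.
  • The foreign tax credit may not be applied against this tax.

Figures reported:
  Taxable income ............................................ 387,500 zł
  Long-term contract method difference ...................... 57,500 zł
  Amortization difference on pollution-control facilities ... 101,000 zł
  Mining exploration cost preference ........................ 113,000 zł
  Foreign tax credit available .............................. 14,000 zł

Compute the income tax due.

174,496 zł

Shadow minimum tax:
  Adjusted income: 387,500 zł + 57,500 zł + 101,000 zł + 113,000 zł = 659,000 zł
  Exemption: 80,000 zł − 20% × (659,000 zł − 438,000 zł) = 80,000 zł − 44,200 zł = 35,800 zł
  Base: 659,000 zł − 35,800 zł = 623,200 zł
  623,200 zł × 28% = 174,496 zł

Ordinary income tax:
  74,000 zł × 16% = 11,840 zł
  283,000 zł × 29% = 82,070 zł
  30,500 zł × 37% = 11,285 zł
  → 105,195 zł
  Less foreign tax credit 14,000 zł → 91,195 zł

174,496 zł > 91,195 zł, so the shadow minimum tax is the binding amount.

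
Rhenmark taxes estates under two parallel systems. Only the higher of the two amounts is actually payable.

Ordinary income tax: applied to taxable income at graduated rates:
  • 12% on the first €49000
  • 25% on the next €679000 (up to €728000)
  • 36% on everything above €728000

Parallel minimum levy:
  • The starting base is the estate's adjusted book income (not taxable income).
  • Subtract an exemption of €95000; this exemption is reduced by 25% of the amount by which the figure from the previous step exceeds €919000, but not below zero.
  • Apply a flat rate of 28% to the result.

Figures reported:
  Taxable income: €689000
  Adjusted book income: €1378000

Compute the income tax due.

€385840

Ordinary income tax:
  €49000 × 12% = €5880
  €640000 × 25% = €160000
  → €165880

Parallel minimum levy:
  Base (adjusted book income): €1378000
  Exemption: 25% × (€1378000 − €919000) = €114750 ≥ €95000, so the exemption is fully phased out
  Base: €1378000 − €0 = €1378000
  €1378000 × 28% = €385840

€385840 > €165880, so the parallel minimum levy is the binding amount.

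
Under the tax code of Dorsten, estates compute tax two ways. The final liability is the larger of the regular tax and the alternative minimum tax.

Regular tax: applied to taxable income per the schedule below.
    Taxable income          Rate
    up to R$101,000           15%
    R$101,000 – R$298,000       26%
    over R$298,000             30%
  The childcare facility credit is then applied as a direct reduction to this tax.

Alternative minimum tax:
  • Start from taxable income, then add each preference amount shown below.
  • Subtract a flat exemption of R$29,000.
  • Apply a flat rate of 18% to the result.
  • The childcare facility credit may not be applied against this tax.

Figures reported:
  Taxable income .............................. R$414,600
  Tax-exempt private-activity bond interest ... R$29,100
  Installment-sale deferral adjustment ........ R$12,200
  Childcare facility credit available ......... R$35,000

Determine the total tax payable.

Alternative minimum tax:
  Adjusted income: R$414,600 + R$29,100 + R$12,200 = R$455,900
  Less exemption R$29,000 → base R$426,900
  R$426,900 × 18% = R$76,842

Regular tax:
  R$101,000 × 15% = R$15,150
  R$197,000 × 26% = R$51,220
  R$116,600 × 30% = R$34,980
  → R$101,350
  Less childcare facility credit R$35,000 → R$66,350

R$76,842 > R$66,350, so the alternative minimum tax is the binding amount.

R$76,842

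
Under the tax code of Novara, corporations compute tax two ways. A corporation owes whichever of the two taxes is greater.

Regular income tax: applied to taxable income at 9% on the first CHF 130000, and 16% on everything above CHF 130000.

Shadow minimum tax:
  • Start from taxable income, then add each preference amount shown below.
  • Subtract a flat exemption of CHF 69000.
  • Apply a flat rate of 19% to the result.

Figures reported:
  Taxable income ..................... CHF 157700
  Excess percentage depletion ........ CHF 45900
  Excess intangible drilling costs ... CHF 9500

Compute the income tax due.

CHF 27379

Shadow minimum tax:
  Adjusted income: CHF 157700 + CHF 45900 + CHF 9500 = CHF 213100
  Less exemption CHF 69000 → base CHF 144100
  CHF 144100 × 19% = CHF 27379

Regular income tax:
  CHF 130000 × 9% = CHF 11700
  CHF 27700 × 16% = CHF 4432
  → CHF 16132

CHF 27379 > CHF 16132, so the shadow minimum tax is the binding amount.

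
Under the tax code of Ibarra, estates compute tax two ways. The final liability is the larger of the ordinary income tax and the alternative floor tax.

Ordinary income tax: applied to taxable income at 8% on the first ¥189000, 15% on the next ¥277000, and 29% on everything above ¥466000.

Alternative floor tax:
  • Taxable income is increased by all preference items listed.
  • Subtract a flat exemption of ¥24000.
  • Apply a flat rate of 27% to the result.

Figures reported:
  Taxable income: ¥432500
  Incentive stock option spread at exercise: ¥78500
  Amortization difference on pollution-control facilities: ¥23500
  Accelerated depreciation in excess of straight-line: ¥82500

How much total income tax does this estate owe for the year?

¥160110

Ordinary income tax:
  ¥189000 × 8% = ¥15120
  ¥243500 × 15% = ¥36525
  → ¥51645

Alternative floor tax:
  Adjusted income: ¥432500 + ¥78500 + ¥23500 + ¥82500 = ¥617000
  Less exemption ¥24000 → base ¥593000
  ¥593000 × 27% = ¥160110

¥160110 > ¥51645, so the alternative floor tax is the binding amount.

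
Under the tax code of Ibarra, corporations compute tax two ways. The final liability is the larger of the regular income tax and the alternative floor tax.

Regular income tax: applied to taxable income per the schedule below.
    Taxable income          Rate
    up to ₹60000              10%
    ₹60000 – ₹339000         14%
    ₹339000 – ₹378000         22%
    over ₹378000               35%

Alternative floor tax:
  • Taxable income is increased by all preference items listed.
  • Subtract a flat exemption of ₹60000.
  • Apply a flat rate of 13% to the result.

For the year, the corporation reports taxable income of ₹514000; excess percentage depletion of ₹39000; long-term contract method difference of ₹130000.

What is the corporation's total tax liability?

₹101240

Regular income tax:
  ₹60000 × 10% = ₹6000
  ₹279000 × 14% = ₹39060
  ₹39000 × 22% = ₹8580
  ₹136000 × 35% = ₹47600
  → ₹101240

Alternative floor tax:
  Adjusted income: ₹514000 + ₹39000 + ₹130000 = ₹683000
  Less exemption ₹60000 → base ₹623000
  ₹623000 × 13% = ₹80990

₹101240 > ₹80990, so the regular income tax governs.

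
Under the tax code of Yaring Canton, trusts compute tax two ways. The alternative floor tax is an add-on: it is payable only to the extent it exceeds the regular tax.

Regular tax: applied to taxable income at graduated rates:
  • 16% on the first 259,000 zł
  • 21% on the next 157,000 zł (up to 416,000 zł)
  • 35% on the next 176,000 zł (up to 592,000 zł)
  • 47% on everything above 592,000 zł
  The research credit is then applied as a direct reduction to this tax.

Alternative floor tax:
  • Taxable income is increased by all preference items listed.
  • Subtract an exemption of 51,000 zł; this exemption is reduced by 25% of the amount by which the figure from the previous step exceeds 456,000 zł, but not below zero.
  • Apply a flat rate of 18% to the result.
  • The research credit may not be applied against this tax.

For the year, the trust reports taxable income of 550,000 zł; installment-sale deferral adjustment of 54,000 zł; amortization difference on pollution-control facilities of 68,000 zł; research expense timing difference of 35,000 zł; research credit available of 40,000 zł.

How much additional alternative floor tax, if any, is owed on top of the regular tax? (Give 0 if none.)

Alternative floor tax:
  Adjusted income: 550,000 zł + 54,000 zł + 68,000 zł + 35,000 zł = 707,000 zł
  Exemption: 25% × (707,000 zł − 456,000 zł) = 62,750 zł ≥ 51,000 zł, so the exemption is fully phased out
  Base: 707,000 zł − 0 zł = 707,000 zł
  707,000 zł × 18% = 127,260 zł

Regular tax:
  259,000 zł × 16% = 41,440 zł
  157,000 zł × 21% = 32,970 zł
  134,000 zł × 35% = 46,900 zł
  → 121,310 zł
  Less research credit 40,000 zł → 81,310 zł

Excess of alternative floor tax over regular tax: 127,260 zł − 81,310 zł = 45,950 zł.

45,950 zł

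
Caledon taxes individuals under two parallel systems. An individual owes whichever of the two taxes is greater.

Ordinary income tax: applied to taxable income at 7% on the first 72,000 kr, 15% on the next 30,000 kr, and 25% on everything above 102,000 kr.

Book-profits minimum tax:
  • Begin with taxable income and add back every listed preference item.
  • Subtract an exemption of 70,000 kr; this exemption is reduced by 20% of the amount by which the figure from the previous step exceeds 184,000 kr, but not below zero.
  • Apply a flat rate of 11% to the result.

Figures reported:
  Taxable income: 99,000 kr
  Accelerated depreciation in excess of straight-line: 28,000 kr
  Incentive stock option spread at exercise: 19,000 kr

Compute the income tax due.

Book-profits minimum tax:
  Adjusted income: 99,000 kr + 28,000 kr + 19,000 kr = 146,000 kr
  Exemption: 146,000 kr ≤ 184,000 kr, so full 70,000 kr applies
  Base: 146,000 kr − 70,000 kr = 76,000 kr
  76,000 kr × 11% = 8,360 kr

Ordinary income tax:
  72,000 kr × 7% = 5,040 kr
  27,000 kr × 15% = 4,050 kr
  → 9,090 kr

9,090 kr > 8,360 kr, so the ordinary income tax governs.

9,090 kr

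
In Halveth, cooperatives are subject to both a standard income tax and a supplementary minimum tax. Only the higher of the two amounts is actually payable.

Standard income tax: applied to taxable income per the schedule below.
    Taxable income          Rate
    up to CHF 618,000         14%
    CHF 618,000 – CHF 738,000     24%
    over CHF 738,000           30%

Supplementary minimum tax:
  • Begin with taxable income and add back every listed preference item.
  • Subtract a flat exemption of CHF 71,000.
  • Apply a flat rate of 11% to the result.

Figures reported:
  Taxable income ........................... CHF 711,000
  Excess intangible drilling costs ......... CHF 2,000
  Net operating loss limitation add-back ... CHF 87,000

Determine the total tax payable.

Standard income tax:
  CHF 618,000 × 14% = CHF 86,520
  CHF 93,000 × 24% = CHF 22,320
  → CHF 108,840

Supplementary minimum tax:
  Adjusted income: CHF 711,000 + CHF 2,000 + CHF 87,000 = CHF 800,000
  Less exemption CHF 71,000 → base CHF 729,000
  CHF 729,000 × 11% = CHF 80,190

CHF 108,840 > CHF 80,190, so the standard income tax governs.

CHF 108,840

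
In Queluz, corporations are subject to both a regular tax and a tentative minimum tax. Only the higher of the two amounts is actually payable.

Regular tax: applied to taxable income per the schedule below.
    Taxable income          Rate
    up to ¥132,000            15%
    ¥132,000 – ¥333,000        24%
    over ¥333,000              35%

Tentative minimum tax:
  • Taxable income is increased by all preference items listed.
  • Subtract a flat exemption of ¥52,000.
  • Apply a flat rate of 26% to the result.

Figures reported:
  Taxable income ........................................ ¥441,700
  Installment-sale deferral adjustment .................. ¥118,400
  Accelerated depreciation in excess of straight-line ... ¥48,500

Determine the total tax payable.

¥144,716

Regular tax:
  ¥132,000 × 15% = ¥19,800
  ¥201,000 × 24% = ¥48,240
  ¥108,700 × 35% = ¥38,045
  → ¥106,085

Tentative minimum tax:
  Adjusted income: ¥441,700 + ¥118,400 + ¥48,500 = ¥608,600
  Less exemption ¥52,000 → base ¥556,600
  ¥556,600 × 26% = ¥144,716

¥144,716 > ¥106,085, so the tentative minimum tax is the binding amount.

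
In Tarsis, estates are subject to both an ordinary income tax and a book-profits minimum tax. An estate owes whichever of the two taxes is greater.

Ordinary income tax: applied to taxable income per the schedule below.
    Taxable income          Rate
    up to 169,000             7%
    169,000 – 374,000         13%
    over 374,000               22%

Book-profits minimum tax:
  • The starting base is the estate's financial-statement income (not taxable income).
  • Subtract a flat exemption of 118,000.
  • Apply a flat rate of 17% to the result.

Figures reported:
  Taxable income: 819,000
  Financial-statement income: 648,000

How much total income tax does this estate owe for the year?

136,380

Ordinary income tax:
  169,000 × 7% = 11,830
  205,000 × 13% = 26,650
  445,000 × 22% = 97,900
  → 136,380

Book-profits minimum tax:
  Base (financial-statement income): 648,000
  Less exemption 118,000 → base 530,000
  530,000 × 17% = 90,100

136,380 > 90,100, so the ordinary income tax governs.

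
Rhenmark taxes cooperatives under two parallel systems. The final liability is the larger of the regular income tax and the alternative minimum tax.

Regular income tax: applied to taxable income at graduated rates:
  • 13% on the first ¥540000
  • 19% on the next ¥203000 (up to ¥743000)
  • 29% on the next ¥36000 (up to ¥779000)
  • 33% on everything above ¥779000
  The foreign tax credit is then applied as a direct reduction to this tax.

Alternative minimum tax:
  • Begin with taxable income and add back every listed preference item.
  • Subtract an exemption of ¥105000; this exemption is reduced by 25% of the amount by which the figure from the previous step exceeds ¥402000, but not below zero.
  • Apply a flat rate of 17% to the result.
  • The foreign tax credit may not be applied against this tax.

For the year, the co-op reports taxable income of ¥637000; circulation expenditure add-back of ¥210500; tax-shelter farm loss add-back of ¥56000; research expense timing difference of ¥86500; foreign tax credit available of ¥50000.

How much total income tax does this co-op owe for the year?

¥168300

Alternative minimum tax:
  Adjusted income: ¥637000 + ¥210500 + ¥56000 + ¥86500 = ¥990000
  Exemption: 25% × (¥990000 − ¥402000) = ¥147000 ≥ ¥105000, so the exemption is fully phased out
  Base: ¥990000 − ¥0 = ¥990000
  ¥990000 × 17% = ¥168300

Regular income tax:
  ¥540000 × 13% = ¥70200
  ¥97000 × 19% = ¥18430
  → ¥88630
  Less foreign tax credit ¥50000 → ¥38630

¥168300 > ¥38630, so the alternative minimum tax is the binding amount.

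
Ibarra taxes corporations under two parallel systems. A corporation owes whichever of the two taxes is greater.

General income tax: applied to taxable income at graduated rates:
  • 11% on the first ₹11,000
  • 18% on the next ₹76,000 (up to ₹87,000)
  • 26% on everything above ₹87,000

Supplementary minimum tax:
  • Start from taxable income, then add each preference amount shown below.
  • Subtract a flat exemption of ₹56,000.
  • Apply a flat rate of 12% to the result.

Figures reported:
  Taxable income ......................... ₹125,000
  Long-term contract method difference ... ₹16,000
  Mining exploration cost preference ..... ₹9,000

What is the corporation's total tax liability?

₹24,770

Supplementary minimum tax:
  Adjusted income: ₹125,000 + ₹16,000 + ₹9,000 = ₹150,000
  Less exemption ₹56,000 → base ₹94,000
  ₹94,000 × 12% = ₹11,280

General income tax:
  ₹11,000 × 11% = ₹1,210
  ₹76,000 × 18% = ₹13,680
  ₹38,000 × 26% = ₹9,880
  → ₹24,770

₹24,770 > ₹11,280, so the general income tax governs.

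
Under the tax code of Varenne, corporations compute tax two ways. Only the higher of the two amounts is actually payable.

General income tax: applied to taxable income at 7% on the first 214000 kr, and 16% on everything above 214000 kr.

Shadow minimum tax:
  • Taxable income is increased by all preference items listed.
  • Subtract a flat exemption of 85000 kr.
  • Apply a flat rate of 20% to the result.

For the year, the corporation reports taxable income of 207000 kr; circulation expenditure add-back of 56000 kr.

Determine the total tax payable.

Shadow minimum tax:
  Adjusted income: 207000 kr + 56000 kr = 263000 kr
  Less exemption 85000 kr → base 178000 kr
  178000 kr × 20% = 35600 kr

General income tax:
  207000 kr × 7% = 14490 kr

35600 kr > 14490 kr, so the shadow minimum tax is the binding amount.

35600 kr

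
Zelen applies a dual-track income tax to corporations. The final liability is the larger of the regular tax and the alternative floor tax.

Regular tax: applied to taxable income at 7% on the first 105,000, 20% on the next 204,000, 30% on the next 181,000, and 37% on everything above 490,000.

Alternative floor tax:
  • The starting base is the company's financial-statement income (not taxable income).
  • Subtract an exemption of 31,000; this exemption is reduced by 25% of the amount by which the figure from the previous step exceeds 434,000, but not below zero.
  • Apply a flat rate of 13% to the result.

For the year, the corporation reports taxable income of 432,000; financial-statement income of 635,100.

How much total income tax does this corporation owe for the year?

85,050

Alternative floor tax:
  Base (financial-statement income): 635,100
  Exemption: 25% × (635,100 − 434,000) = 50,275 ≥ 31,000, so the exemption is fully phased out
  Base: 635,100 − 0 = 635,100
  635,100 × 13% = 82,563

Regular tax:
  105,000 × 7% = 7,350
  204,000 × 20% = 40,800
  123,000 × 30% = 36,900
  → 85,050

85,050 > 82,563, so the regular tax governs.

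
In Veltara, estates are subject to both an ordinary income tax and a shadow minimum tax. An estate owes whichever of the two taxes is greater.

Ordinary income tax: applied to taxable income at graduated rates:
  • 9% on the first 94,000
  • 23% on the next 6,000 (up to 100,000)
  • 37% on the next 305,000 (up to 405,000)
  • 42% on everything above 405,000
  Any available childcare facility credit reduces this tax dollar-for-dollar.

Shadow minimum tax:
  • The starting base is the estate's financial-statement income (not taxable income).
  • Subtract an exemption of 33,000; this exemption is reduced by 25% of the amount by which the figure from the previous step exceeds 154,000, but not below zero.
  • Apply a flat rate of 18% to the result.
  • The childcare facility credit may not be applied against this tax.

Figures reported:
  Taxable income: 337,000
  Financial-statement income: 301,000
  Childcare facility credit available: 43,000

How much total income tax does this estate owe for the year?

54,530

Shadow minimum tax:
  Base (financial-statement income): 301,000
  Exemption: 25% × (301,000 − 154,000) = 36,750 ≥ 33,000, so the exemption is fully phased out
  Base: 301,000 − 0 = 301,000
  301,000 × 18% = 54,180

Ordinary income tax:
  94,000 × 9% = 8,460
  6,000 × 23% = 1,380
  237,000 × 37% = 87,690
  → 97,530
  Less childcare facility credit 43,000 → 54,530

54,530 > 54,180, so the ordinary income tax governs.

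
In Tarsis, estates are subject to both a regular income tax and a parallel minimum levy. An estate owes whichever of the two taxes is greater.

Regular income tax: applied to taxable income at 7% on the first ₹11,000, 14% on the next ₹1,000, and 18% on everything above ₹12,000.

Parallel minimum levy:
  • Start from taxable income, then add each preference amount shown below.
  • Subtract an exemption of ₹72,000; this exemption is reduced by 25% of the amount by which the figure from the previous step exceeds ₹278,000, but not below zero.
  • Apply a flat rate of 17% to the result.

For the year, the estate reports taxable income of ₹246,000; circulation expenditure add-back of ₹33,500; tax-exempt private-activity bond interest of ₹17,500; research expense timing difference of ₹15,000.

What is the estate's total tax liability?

₹43,030

Parallel minimum levy:
  Adjusted income: ₹246,000 + ₹33,500 + ₹17,500 + ₹15,000 = ₹312,000
  Exemption: ₹72,000 − 25% × (₹312,000 − ₹278,000) = ₹72,000 − ₹8,500 = ₹63,500
  Base: ₹312,000 − ₹63,500 = ₹248,500
  ₹248,500 × 17% = ₹42,245

Regular income tax:
  ₹11,000 × 7% = ₹770
  ₹1,000 × 14% = ₹140
  ₹234,000 × 18% = ₹42,120
  → ₹43,030

₹43,030 > ₹42,245, so the regular income tax governs.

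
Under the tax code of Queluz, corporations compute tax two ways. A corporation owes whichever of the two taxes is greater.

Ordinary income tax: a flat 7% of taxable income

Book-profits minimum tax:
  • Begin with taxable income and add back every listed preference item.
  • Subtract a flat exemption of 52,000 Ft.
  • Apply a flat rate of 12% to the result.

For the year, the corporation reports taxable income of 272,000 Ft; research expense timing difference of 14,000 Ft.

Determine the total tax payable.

28,080 Ft

Book-profits minimum tax:
  Adjusted income: 272,000 Ft + 14,000 Ft = 286,000 Ft
  Less exemption 52,000 Ft → base 234,000 Ft
  234,000 Ft × 12% = 28,080 Ft

Ordinary income tax:
  272,000 Ft × 7% = 19,040 Ft

28,080 Ft > 19,040 Ft, so the book-profits minimum tax is the binding amount.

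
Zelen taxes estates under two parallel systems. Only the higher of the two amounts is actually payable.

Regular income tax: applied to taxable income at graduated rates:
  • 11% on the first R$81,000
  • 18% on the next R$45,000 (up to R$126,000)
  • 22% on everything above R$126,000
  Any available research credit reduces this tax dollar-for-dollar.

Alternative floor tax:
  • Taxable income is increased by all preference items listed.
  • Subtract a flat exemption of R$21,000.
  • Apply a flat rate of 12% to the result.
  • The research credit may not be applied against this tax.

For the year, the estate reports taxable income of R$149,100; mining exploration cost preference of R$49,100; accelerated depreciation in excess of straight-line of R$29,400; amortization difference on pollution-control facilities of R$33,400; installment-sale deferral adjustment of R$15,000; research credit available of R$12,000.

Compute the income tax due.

Alternative floor tax:
  Adjusted income: R$149,100 + R$49,100 + R$29,400 + R$33,400 + R$15,000 = R$276,000
  Less exemption R$21,000 → base R$255,000
  R$255,000 × 12% = R$30,600

Regular income tax:
  R$81,000 × 11% = R$8,910
  R$45,000 × 18% = R$8,100
  R$23,100 × 22% = R$5,082
  → R$22,092
  Less research credit R$12,000 → R$10,092

R$30,600 > R$10,092, so the alternative floor tax is the binding amount.

R$30,600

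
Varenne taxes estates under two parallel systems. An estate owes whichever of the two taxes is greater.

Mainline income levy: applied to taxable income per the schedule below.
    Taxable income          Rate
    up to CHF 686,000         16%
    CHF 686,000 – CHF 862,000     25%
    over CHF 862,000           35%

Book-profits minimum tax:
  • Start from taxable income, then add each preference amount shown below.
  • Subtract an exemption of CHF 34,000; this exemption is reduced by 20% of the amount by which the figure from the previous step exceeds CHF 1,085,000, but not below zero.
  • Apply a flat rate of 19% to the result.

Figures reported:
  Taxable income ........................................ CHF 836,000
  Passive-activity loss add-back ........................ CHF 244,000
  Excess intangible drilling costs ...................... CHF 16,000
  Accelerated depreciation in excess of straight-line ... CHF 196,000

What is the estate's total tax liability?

Mainline income levy:
  CHF 686,000 × 16% = CHF 109,760
  CHF 150,000 × 25% = CHF 37,500
  → CHF 147,260

Book-profits minimum tax:
  Adjusted income: CHF 836,000 + CHF 244,000 + CHF 16,000 + CHF 196,000 = CHF 1,292,000
  Exemption: 20% × (CHF 1,292,000 − CHF 1,085,000) = CHF 41,400 ≥ CHF 34,000, so the exemption is fully phased out
  Base: CHF 1,292,000 − CHF 0 = CHF 1,292,000
  CHF 1,292,000 × 19% = CHF 245,480

CHF 245,480 > CHF 147,260, so the book-profits minimum tax is the binding amount.

CHF 245,480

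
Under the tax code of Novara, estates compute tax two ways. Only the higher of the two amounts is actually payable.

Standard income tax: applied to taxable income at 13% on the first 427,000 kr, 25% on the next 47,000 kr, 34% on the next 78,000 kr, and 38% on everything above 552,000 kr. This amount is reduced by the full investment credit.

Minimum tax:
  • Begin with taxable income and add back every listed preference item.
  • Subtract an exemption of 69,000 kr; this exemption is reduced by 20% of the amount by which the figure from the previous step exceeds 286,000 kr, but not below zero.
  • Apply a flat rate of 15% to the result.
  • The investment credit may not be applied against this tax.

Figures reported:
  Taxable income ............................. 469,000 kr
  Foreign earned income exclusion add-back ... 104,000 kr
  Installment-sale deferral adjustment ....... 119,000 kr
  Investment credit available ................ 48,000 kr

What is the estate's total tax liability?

Minimum tax:
  Adjusted income: 469,000 kr + 104,000 kr + 119,000 kr = 692,000 kr
  Exemption: 20% × (692,000 kr − 286,000 kr) = 81,200 kr ≥ 69,000 kr, so the exemption is fully phased out
  Base: 692,000 kr − 0 kr = 692,000 kr
  692,000 kr × 15% = 103,800 kr

Standard income tax:
  427,000 kr × 13% = 55,510 kr
  42,000 kr × 25% = 10,500 kr
  → 66,010 kr
  Less investment credit 48,000 kr → 18,010 kr

103,800 kr > 18,010 kr, so the minimum tax is the binding amount.

103,800 kr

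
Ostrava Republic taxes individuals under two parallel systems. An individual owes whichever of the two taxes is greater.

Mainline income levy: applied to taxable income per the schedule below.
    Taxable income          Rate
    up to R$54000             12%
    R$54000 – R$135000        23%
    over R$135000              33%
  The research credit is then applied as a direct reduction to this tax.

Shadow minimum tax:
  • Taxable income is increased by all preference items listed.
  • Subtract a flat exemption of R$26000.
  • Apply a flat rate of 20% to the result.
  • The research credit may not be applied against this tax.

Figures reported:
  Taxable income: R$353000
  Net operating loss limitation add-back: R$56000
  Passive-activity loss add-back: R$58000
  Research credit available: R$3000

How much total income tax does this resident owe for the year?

R$94050

Mainline income levy:
  R$54000 × 12% = R$6480
  R$81000 × 23% = R$18630
  R$218000 × 33% = R$71940
  → R$97050
  Less research credit R$3000 → R$94050

Shadow minimum tax:
  Adjusted income: R$353000 + R$56000 + R$58000 = R$467000
  Less exemption R$26000 → base R$441000
  R$441000 × 20% = R$88200

R$94050 > R$88200, so the mainline income levy governs.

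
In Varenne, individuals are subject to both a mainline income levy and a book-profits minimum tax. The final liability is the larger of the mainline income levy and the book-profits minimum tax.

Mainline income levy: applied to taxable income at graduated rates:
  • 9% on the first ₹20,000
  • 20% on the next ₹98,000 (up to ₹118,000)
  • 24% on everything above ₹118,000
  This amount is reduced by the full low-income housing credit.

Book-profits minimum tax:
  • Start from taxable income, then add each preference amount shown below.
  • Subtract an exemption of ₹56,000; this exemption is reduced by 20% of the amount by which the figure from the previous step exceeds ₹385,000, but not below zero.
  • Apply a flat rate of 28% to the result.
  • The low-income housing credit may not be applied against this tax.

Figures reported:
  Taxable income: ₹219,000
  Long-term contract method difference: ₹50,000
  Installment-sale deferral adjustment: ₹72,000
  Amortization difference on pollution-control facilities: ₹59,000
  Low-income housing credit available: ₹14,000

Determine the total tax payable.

₹97,160

Mainline income levy:
  ₹20,000 × 9% = ₹1,800
  ₹98,000 × 20% = ₹19,600
  ₹101,000 × 24% = ₹24,240
  → ₹45,640
  Less low-income housing credit ₹14,000 → ₹31,640

Book-profits minimum tax:
  Adjusted income: ₹219,000 + ₹50,000 + ₹72,000 + ₹59,000 = ₹400,000
  Exemption: ₹56,000 − 20% × (₹400,000 − ₹385,000) = ₹56,000 − ₹3,000 = ₹53,000
  Base: ₹400,000 − ₹53,000 = ₹347,000
  ₹347,000 × 28% = ₹97,160

₹97,160 > ₹31,640, so the book-profits minimum tax is the binding amount.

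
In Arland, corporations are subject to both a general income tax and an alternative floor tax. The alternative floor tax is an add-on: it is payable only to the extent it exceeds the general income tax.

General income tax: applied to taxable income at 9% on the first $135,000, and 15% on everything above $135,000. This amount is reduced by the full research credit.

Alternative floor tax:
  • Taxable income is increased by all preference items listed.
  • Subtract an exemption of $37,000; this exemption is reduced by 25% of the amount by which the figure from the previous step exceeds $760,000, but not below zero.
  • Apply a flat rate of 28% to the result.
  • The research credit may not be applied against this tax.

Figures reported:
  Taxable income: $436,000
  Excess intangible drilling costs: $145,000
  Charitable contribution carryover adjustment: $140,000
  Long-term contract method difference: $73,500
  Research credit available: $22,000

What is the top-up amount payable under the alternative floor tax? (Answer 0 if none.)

$179,215

Alternative floor tax:
  Adjusted income: $436,000 + $145,000 + $140,000 + $73,500 = $794,500
  Exemption: $37,000 − 25% × ($794,500 − $760,000) = $37,000 − $8,625 = $28,375
  Base: $794,500 − $28,375 = $766,125
  $766,125 × 28% = $214,515

General income tax:
  $135,000 × 9% = $12,150
  $301,000 × 15% = $45,150
  → $57,300
  Less research credit $22,000 → $35,300

Excess of alternative floor tax over general income tax: $214,515 − $35,300 = $179,215.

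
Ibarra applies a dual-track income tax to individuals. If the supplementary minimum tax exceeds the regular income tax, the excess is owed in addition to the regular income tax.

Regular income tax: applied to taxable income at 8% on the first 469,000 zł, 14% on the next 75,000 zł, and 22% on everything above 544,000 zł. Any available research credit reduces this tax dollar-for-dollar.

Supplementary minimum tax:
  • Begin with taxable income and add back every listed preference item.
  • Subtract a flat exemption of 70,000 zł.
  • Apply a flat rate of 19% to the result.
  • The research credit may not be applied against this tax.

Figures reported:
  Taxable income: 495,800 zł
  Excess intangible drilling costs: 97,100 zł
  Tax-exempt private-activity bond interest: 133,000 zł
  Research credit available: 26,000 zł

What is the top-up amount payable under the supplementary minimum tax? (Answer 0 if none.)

Regular income tax:
  469,000 zł × 8% = 37,520 zł
  26,800 zł × 14% = 3,752 zł
  → 41,272 zł
  Less research credit 26,000 zł → 15,272 zł

Supplementary minimum tax:
  Adjusted income: 495,800 zł + 97,100 zł + 133,000 zł = 725,900 zł
  Less exemption 70,000 zł → base 655,900 zł
  655,900 zł × 19% = 124,621 zł

Excess of supplementary minimum tax over regular income tax: 124,621 zł − 15,272 zł = 109,349 zł.

109,349 zł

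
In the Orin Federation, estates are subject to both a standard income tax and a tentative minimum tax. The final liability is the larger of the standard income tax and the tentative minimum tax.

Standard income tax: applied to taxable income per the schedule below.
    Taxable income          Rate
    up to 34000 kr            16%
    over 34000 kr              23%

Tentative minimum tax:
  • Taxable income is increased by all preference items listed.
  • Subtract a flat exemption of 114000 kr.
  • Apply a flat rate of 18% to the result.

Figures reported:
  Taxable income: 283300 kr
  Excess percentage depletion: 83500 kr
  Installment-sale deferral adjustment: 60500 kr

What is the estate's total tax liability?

62779 kr

Standard income tax:
  34000 kr × 16% = 5440 kr
  249300 kr × 23% = 57339 kr
  → 62779 kr

Tentative minimum tax:
  Adjusted income: 283300 kr + 83500 kr + 60500 kr = 427300 kr
  Less exemption 114000 kr → base 313300 kr
  313300 kr × 18% = 56394 kr

62779 kr > 56394 kr, so the standard income tax governs.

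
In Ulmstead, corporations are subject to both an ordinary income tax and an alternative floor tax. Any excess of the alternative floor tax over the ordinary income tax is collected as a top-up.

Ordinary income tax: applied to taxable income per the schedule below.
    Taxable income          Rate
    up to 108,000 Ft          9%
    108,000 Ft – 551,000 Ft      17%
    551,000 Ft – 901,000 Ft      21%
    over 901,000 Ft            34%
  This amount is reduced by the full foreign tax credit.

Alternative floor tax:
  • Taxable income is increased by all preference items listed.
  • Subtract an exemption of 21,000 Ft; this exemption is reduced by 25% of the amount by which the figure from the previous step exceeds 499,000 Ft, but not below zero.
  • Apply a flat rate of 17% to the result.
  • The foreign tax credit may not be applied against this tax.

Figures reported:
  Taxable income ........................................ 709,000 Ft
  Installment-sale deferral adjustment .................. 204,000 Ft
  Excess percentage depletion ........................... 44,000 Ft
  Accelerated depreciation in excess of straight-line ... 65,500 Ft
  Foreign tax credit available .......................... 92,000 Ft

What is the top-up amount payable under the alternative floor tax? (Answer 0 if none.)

Ordinary income tax:
  108,000 Ft × 9% = 9,720 Ft
  443,000 Ft × 17% = 75,310 Ft
  158,000 Ft × 21% = 33,180 Ft
  → 118,210 Ft
  Less foreign tax credit 92,000 Ft → 26,210 Ft

Alternative floor tax:
  Adjusted income: 709,000 Ft + 204,000 Ft + 44,000 Ft + 65,500 Ft = 1,022,500 Ft
  Exemption: 25% × (1,022,500 Ft − 499,000 Ft) = 130,875 Ft ≥ 21,000 Ft, so the exemption is fully phased out
  Base: 1,022,500 Ft − 0 Ft = 1,022,500 Ft
  1,022,500 Ft × 17% = 173,825 Ft

Excess of alternative floor tax over ordinary income tax: 173,825 Ft − 26,210 Ft = 147,615 Ft.

147,615 Ft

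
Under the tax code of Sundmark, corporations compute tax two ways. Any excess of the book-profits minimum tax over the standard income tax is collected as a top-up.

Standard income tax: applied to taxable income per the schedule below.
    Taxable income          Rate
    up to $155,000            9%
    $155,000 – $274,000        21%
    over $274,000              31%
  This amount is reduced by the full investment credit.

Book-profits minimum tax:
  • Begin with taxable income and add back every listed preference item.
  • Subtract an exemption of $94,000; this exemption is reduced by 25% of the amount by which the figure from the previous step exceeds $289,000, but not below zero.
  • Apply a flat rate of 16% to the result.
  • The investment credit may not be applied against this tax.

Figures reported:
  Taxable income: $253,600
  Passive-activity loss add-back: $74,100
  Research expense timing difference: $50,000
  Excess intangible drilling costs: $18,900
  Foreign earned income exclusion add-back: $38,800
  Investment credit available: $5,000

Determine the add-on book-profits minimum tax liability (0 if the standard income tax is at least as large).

$30,824

Standard income tax:
  $155,000 × 9% = $13,950
  $98,600 × 21% = $20,706
  → $34,656
  Less investment credit $5,000 → $29,656

Book-profits minimum tax:
  Adjusted income: $253,600 + $74,100 + $50,000 + $18,900 + $38,800 = $435,400
  Exemption: $94,000 − 25% × ($435,400 − $289,000) = $94,000 − $36,600 = $57,400
  Base: $435,400 − $57,400 = $378,000
  $378,000 × 16% = $60,480

Excess of book-profits minimum tax over standard income tax: $60,480 − $29,656 = $30,824.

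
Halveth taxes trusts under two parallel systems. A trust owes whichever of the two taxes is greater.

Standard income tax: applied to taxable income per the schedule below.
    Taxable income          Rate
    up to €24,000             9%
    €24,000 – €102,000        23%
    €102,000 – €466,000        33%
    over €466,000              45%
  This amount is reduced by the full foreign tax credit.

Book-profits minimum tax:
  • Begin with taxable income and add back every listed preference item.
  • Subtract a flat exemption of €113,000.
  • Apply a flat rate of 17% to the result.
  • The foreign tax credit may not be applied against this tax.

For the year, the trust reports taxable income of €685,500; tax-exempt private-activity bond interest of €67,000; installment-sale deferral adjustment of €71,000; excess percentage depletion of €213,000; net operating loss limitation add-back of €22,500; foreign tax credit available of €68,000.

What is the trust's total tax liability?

€170,995

Book-profits minimum tax:
  Adjusted income: €685,500 + €67,000 + €71,000 + €213,000 + €22,500 = €1,059,000
  Less exemption €113,000 → base €946,000
  €946,000 × 17% = €160,820

Standard income tax:
  €24,000 × 9% = €2,160
  €78,000 × 23% = €17,940
  €364,000 × 33% = €120,120
  €219,500 × 45% = €98,775
  → €238,995
  Less foreign tax credit €68,000 → €170,995

€170,995 > €160,820, so the standard income tax governs.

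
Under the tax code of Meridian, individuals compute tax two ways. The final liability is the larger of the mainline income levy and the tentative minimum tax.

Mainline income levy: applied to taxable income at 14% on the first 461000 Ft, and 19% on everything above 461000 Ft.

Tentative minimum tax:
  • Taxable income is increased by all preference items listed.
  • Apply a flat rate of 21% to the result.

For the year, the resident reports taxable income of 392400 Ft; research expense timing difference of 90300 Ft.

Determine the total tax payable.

Mainline income levy:
  392400 Ft × 14% = 54936 Ft

Tentative minimum tax:
  Adjusted income: 392400 Ft + 90300 Ft = 482700 Ft
  482700 Ft × 21% = 101367 Ft

101367 Ft > 54936 Ft, so the tentative minimum tax is the binding amount.

101367 Ft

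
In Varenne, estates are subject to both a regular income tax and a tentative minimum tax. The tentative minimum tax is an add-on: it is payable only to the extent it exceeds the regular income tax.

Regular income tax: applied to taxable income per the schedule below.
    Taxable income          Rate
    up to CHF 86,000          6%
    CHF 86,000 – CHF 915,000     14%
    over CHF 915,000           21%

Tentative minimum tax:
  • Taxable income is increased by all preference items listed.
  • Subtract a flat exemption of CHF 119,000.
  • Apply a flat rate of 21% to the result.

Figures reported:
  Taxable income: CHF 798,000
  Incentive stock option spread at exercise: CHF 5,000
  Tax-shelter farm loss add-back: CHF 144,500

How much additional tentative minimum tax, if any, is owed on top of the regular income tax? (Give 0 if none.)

Regular income tax:
  CHF 86,000 × 6% = CHF 5,160
  CHF 712,000 × 14% = CHF 99,680
  → CHF 104,840

Tentative minimum tax:
  Adjusted income: CHF 798,000 + CHF 5,000 + CHF 144,500 = CHF 947,500
  Less exemption CHF 119,000 → base CHF 828,500
  CHF 828,500 × 21% = CHF 173,985

Excess of tentative minimum tax over regular income tax: CHF 173,985 − CHF 104,840 = CHF 69,145.

CHF 69,145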